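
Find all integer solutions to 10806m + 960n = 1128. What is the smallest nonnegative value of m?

gcd(10806, 960):
  10806 = 11·960 + 246
  960 = 3·246 + 222
  246 = 1·222 + 24
  222 = 9·24 + 6
  24 = 4·6
so gcd(10806, 960) = 6.
6 divides 1128, so solutions exist.
Back-substitute for Bézout coefficients:
  6 = 222 - 9·24
  ... = 10806·(-39) + 960·(439)
Scale by 1128/6 = 188: (m₀, n₀) = (-7332, 82532).
General solution: m = -7332 + 160t, n = 82532 - 1801t for integer t.
m ≥ 0: smallest is -7332 mod 160 = 28 (at t = 46), with n = -314.

28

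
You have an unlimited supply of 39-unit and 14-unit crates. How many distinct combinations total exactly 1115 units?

2

Need nonnegative integers with 39j + 14k = 1115.
gcd(39, 14) = 1, and 39·(-5) + 14·(14) = 1.
So (j₀, k₀) = (-5575, 15610); general j = -5575 + 14t, k = 15610 - 39t.
j ≥ 0 ⇒ t ≥ 399; k ≥ 0 ⇒ t ≤ 400. That's 2 values of t.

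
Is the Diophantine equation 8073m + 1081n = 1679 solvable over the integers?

yes

gcd(8073, 1081) = 23.
23 divides 1679, so integer solutions exist.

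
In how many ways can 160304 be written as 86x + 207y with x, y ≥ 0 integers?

gcd(207, 86) = 1  (207 = 2*86 + 35, 86 = 2*35 + 16, 35 = 2*16 + 3, 16 = 5*3 + 1, 3 = 3*1).
Back-substituting, 86*(65) + 207*(-27) = 1.
Scale by 160304: one solution is (10419760, -4328208). Reduce x mod 207: (1, 774).
General: x = 1 + 207t, y = 774 - 86t.
x ≥ 0 ⇒ t ≥ 0; y ≥ 0 ⇒ t ≤ 9. So t ∈ [0, 9]: 10 solutions.

10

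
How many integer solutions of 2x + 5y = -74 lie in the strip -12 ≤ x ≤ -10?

gcd(5, 2) = 1  (5 = 2*2 + 1, 2 = 2*1).
Back-substituting, 2*(-2) + 5*(1) = 1.
Scale by -74: particular solution (148, -74); reduce x mod 5: (3, -16).
General solution: x = 3 + 5t, y = -16 - 2t for integer t.
-12 ≤ 3 + 5t ≤ -10 gives t ∈ [-3, -3], which is 1 value.

1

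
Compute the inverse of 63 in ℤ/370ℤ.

47

gcd(370, 63):
  370 = 5×63 + 55
  63 = 1×55 + 8
  55 = 6×8 + 7
  8 = 1×7 + 1
  7 = 7×1
so gcd(370, 63) = 1.
Back-substitute for Bézout coefficients:
  1 = 8 - 1×7
  ... = 63×(47) + 370×(-8)
So 63×47 ≡ 1 (mod 370), and 47 mod 370 = 47.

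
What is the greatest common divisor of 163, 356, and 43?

gcd(356, 163) = 1  (356 = 2·163 + 30, 163 = 5·30 + 13, 30 = 2·13 + 4, 13 = 3·4 + 1, 4 = 4·1).
gcd(1, 43) = 1.

1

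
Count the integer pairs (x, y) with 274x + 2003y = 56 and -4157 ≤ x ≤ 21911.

14

gcd(2003, 274) = 1.
By Bézout, 274*(212) + 2003*(-29) = 1.
Particular solution: (1857, -254).
General solution: x = 1857 + 2003t, y = -254 - 274t for integer t.
-4157 ≤ 1857 + 2003t ≤ 21911 gives t ∈ [-3, 10], which is 14 values.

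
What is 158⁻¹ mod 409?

gcd(409, 158) = 1.
By Bézout, 158×(-44) + 409×(17) = 1.
So 158×-44 ≡ 1 (mod 409), and -44 mod 409 = 365.

365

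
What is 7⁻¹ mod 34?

5

gcd(34, 7) = 1.
By Bézout, 7*(5) + 34*(-1) = 1.
So 7*5 ≡ 1 (mod 34), and 5 mod 34 = 5.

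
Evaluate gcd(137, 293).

1

gcd(293, 137):
  293 = 2*137 + 19
  137 = 7*19 + 4
  19 = 4*4 + 3
  4 = 1*3 + 1
  3 = 3*1
so gcd(293, 137) = 1.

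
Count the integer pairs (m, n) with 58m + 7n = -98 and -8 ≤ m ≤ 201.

gcd(58, 7) = 1.
By Bézout, 58·(-3) + 7·(25) = 1.
Particular solution: (0, -14).
General solution: m = 0 + 7t, n = -14 - 58t for integer t.
-8 ≤ 0 + 7t ≤ 201 gives t ∈ [-1, 28], which is 30 values.

30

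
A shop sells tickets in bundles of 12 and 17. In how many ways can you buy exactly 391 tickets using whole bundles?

Need nonnegative integers with 12j + 17k = 391.
gcd(12, 17) = 1, and 12·(-7) + 17·(5) = 1.
So (j₀, k₀) = (-2737, 1955); general j = -2737 + 17t, k = 1955 - 12t.
j ≥ 0 ⇒ t ≥ 161; k ≥ 0 ⇒ t ≤ 162. That's 2 values of t.

2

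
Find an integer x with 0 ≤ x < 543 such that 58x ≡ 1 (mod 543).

gcd(543, 58) = 1  (543 = 9*58 + 21, 58 = 2*21 + 16, 21 = 1*16 + 5, 16 = 3*5 + 1, 5 = 5*1).
Back-substituting, 58*(103) + 543*(-11) = 1.
So 58*103 ≡ 1 (mod 543), and 103 mod 543 = 103.

103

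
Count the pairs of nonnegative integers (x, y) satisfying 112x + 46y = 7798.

3

gcd(112, 46):
  112 = 2·46 + 20
  46 = 2·20 + 6
  20 = 3·6 + 2
  6 = 3·2
so gcd(112, 46) = 2.
Back-substitute for Bézout coefficients:
  2 = 20 - 3·6
  ... = 112·(7) + 46·(-17)
Scale by 3899: one solution is (27293, -66283). Reduce x mod 23: (15, 133).
General: x = 15 + 23t, y = 133 - 56t.
x ≥ 0 ⇒ t ≥ 0; y ≥ 0 ⇒ t ≤ 2. So t ∈ [0, 2]: 3 solutions.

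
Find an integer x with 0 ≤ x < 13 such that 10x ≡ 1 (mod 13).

gcd(13, 10) = 1.
By Bézout, 10*(4) + 13*(-3) = 1.
So 10*4 ≡ 1 (mod 13), and 4 mod 13 = 4.

4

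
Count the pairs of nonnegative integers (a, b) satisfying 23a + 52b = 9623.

gcd(52, 23) = 1  (52 = 2·23 + 6, 23 = 3·6 + 5, 6 = 1·5 + 1, 5 = 5·1).
Back-substituting, 23·(-9) + 52·(4) = 1.
Scale by 9623: one solution is (-86607, 38492). Reduce a mod 52: (25, 174).
General: a = 25 + 52t, b = 174 - 23t.
a ≥ 0 ⇒ t ≥ 0; b ≥ 0 ⇒ t ≤ 7. So t ∈ [0, 7]: 8 solutions.

8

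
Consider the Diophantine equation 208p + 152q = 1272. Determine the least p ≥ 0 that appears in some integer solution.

gcd(208, 152):
  208 = 1·152 + 56
  152 = 2·56 + 40
  56 = 1·40 + 16
  40 = 2·16 + 8
  16 = 2·8
so gcd(208, 152) = 8.
8 divides 1272, so solutions exist.
Back-substitute for Bézout coefficients:
  8 = 40 - 2·16
  ... = 208·(-8) + 152·(11)
Scale by 1272/8 = 159: (p₀, q₀) = (-1272, 1749).
General solution: p = -1272 + 19t, q = 1749 - 26t for integer t.
p ≥ 0: smallest is -1272 mod 19 = 1 (at t = 67), with q = 7.

1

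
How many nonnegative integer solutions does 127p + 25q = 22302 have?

7

gcd(127, 25) = 1.
By Bézout, 127×(-12) + 25×(61) = 1.
One solution: (1, 887).
General: p = 1 + 25t, q = 887 - 127t.
p ≥ 0 ⇒ t ≥ 0; q ≥ 0 ⇒ t ≤ 6. So t ∈ [0, 6]: 7 solutions.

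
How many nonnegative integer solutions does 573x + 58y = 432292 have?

gcd(573, 58) = 1.
By Bézout, 573×(-25) + 58×(247) = 1.
One solution: (14, 7315).
General: x = 14 + 58t, y = 7315 - 573t.
x ≥ 0 ⇒ t ≥ 0; y ≥ 0 ⇒ t ≤ 12. So t ∈ [0, 12]: 13 solutions.

13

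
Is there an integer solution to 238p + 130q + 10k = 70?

gcd(238, 130) = 2  (238 = 1*130 + 108, 130 = 1*108 + 22, 108 = 4*22 + 20, 22 = 1*20 + 2, 20 = 10*2).
gcd(2, 10) = 2.
2 divides 70, so integer solutions exist.

yes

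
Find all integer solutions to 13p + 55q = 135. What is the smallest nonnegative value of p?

40

gcd(55, 13) = 1  (55 = 4×13 + 3, 13 = 4×3 + 1, 3 = 3×1).
1 divides 135, so solutions exist.
Back-substituting, 13×(17) + 55×(-4) = 1.
Scale by 135/1 = 135: (p₀, q₀) = (2295, -540).
General solution: p = 2295 + 55t, q = -540 - 13t for integer t.
p ≥ 0: smallest is 2295 mod 55 = 40 (at t = -41), with q = -7.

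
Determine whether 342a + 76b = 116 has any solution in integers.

no

gcd(342, 76) = 38  (342 = 4×76 + 38, 76 = 2×38).
38 does not divide 116 (remainder 2), so no integer solutions.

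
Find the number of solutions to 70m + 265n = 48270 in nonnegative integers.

gcd(265, 70):
  265 = 3*70 + 55
  70 = 1*55 + 15
  55 = 3*15 + 10
  15 = 1*10 + 5
  10 = 2*5
so gcd(265, 70) = 5.
Back-substitute for Bézout coefficients:
  5 = 15 - 1*10
  ... = 70*(19) + 265*(-5)
Scale by 9654: one solution is (183426, -48270). Reduce m mod 53: (46, 170).
General: m = 46 + 53t, n = 170 - 14t.
m ≥ 0 ⇒ t ≥ 0; n ≥ 0 ⇒ t ≤ 12. So t ∈ [0, 12]: 13 solutions.

13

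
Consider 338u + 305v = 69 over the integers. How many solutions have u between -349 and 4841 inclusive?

gcd(338, 305):
  338 = 1×305 + 33
  305 = 9×33 + 8
  33 = 4×8 + 1
  8 = 8×1
so gcd(338, 305) = 1.
Back-substitute for Bézout coefficients:
  1 = 33 - 4×8
  ... = 338×(37) + 305×(-41)
Scale by 69: particular solution (2553, -2829); reduce u mod 305: (113, -125).
General solution: u = 113 + 305t, v = -125 - 338t for integer t.
-349 ≤ 113 + 305t ≤ 4841 gives t ∈ [-1, 15], which is 17 values.

17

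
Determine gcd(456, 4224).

24

gcd(4224, 456) = 24  (4224 = 9·456 + 120, 456 = 3·120 + 96, 120 = 1·96 + 24, 96 = 4·24).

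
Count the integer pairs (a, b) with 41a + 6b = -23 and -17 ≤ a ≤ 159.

gcd(41, 6) = 1  (41 = 6×6 + 5, 6 = 1×5 + 1, 5 = 5×1).
Back-substituting, 41×(-1) + 6×(7) = 1.
Scale by -23: particular solution (23, -161); reduce a mod 6: (5, -38).
General solution: a = 5 + 6t, b = -38 - 41t for integer t.
-17 ≤ 5 + 6t ≤ 159 gives t ∈ [-3, 25], which is 29 values.

29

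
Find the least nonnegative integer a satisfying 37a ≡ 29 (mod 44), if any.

gcd(44, 37) = 1.
1 divides 29, so solutions exist.
By Bézout, 37*(-19) + 44*(16) = 1.
So 37*(-19) ≡ 1 (mod 44); multiply by 29: a ≡ -551 (mod 44).
Smallest nonnegative: a = -551 mod 44 = 21.

21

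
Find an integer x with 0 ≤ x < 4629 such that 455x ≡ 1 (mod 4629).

3164

gcd(4629, 455) = 1  (4629 = 10×455 + 79, 455 = 5×79 + 60, 79 = 1×60 + 19, 60 = 3×19 + 3, 19 = 6×3 + 1, 3 = 3×1).
Back-substituting, 455×(-1465) + 4629×(144) = 1.
So 455×-1465 ≡ 1 (mod 4629), and -1465 mod 4629 = 3164.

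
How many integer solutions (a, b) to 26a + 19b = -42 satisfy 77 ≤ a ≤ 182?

gcd(26, 19) = 1  (26 = 1*19 + 7, 19 = 2*7 + 5, 7 = 1*5 + 2, 5 = 2*2 + 1, 2 = 2*1).
Back-substituting, 26*(-8) + 19*(11) = 1.
Scale by -42: particular solution (336, -462); reduce a mod 19: (13, -20).
General solution: a = 13 + 19t, b = -20 - 26t for integer t.
77 ≤ 13 + 19t ≤ 182 gives t ∈ [4, 8], which is 5 values.

5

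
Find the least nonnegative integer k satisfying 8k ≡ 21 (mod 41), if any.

18

gcd(41, 8) = 1  (41 = 5*8 + 1, 8 = 8*1).
1 divides 21, so solutions exist.
Back-substituting, 8*(-5) + 41*(1) = 1.
So 8*(-5) ≡ 1 (mod 41); multiply by 21: k ≡ -105 (mod 41).
Smallest nonnegative: k = -105 mod 41 = 18.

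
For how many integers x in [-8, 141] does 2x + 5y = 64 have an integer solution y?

gcd(5, 2) = 1.
By Bézout, 2×(-2) + 5×(1) = 1.
Particular solution: (2, 12).
General solution: x = 2 + 5t, y = 12 - 2t for integer t.
-8 ≤ 2 + 5t ≤ 141 gives t ∈ [-2, 27], which is 30 values.

30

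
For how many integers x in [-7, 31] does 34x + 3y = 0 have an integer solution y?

gcd(34, 3) = 1.
By Bézout, 34·(1) + 3·(-11) = 1.
Particular solution: (0, 0).
General solution: x = 0 + 3t, y = 0 - 34t for integer t.
-7 ≤ 0 + 3t ≤ 31 gives t ∈ [-2, 10], which is 13 values.

13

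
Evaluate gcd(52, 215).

gcd(215, 52):
  215 = 4·52 + 7
  52 = 7·7 + 3
  7 = 2·3 + 1
  3 = 3·1
so gcd(215, 52) = 1.

1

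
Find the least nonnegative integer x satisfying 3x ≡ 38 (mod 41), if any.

gcd(41, 3) = 1  (41 = 13×3 + 2, 3 = 1×2 + 1, 2 = 2×1).
1 divides 38, so solutions exist.
Back-substituting, 3×(14) + 41×(-1) = 1.
So 3×(14) ≡ 1 (mod 41); multiply by 38: x ≡ 532 (mod 41).
Smallest nonnegative: x = 532 mod 41 = 40.

40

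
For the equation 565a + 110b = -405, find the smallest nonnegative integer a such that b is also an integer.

gcd(565, 110):
  565 = 5×110 + 15
  110 = 7×15 + 5
  15 = 3×5
so gcd(565, 110) = 5.
5 divides -405, so solutions exist.
Back-substitute for Bézout coefficients:
  5 = 110 - 7×15
  ... = 565×(-7) + 110×(36)
Scale by -405/5 = -81: (a₀, b₀) = (567, -2916).
General solution: a = 567 + 22t, b = -2916 - 113t for integer t.
a ≥ 0: smallest is 567 mod 22 = 17 (at t = -25), with b = -91.

17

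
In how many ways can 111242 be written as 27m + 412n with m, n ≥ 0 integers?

10

gcd(412, 27) = 1.
By Bézout, 27*(-61) + 412*(4) = 1.
One solution: (290, 251).
General: m = 290 + 412t, n = 251 - 27t.
m ≥ 0 ⇒ t ≥ 0; n ≥ 0 ⇒ t ≤ 9. So t ∈ [0, 9]: 10 solutions.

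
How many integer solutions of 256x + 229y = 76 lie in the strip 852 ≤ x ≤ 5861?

gcd(256, 229):
  256 = 1*229 + 27
  229 = 8*27 + 13
  27 = 2*13 + 1
  13 = 13*1
so gcd(256, 229) = 1.
Back-substitute for Bézout coefficients:
  1 = 27 - 2*13
  ... = 256*(17) + 229*(-19)
Scale by 76: particular solution (1292, -1444); reduce x mod 229: (147, -164).
General solution: x = 147 + 229t, y = -164 - 256t for integer t.
852 ≤ 147 + 229t ≤ 5861 gives t ∈ [4, 24], which is 21 values.

21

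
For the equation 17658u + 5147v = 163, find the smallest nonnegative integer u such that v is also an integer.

3248

gcd(17658, 5147):
  17658 = 3×5147 + 2217
  5147 = 2×2217 + 713
  2217 = 3×713 + 78
  713 = 9×78 + 11
  78 = 7×11 + 1
  11 = 11×1
so gcd(17658, 5147) = 1.
1 divides 163, so solutions exist.
Back-substitute for Bézout coefficients:
  1 = 78 - 7×11
  ... = 17658×(462) + 5147×(-1585)
Scale by 163/1 = 163: (u₀, v₀) = (75306, -258355).
General solution: u = 75306 + 5147t, v = -258355 - 17658t for integer t.
u ≥ 0: smallest is 75306 mod 5147 = 3248 (at t = -14), with v = -11143.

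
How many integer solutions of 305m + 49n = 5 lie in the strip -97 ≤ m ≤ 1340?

gcd(305, 49) = 1  (305 = 6·49 + 11, 49 = 4·11 + 5, 11 = 2·5 + 1, 5 = 5·1).
Back-substituting, 305·(9) + 49·(-56) = 1.
Scale by 5: particular solution (45, -280); reduce m mod 49: (45, -280).
General solution: m = 45 + 49t, n = -280 - 305t for integer t.
-97 ≤ 45 + 49t ≤ 1340 gives t ∈ [-2, 26], which is 29 values.

29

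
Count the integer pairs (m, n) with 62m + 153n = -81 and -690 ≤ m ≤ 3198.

gcd(153, 62) = 1.
By Bézout, 62×(-37) + 153×(15) = 1.
Particular solution: (90, -37).
General solution: m = 90 + 153t, n = -37 - 62t for integer t.
-690 ≤ 90 + 153t ≤ 3198 gives t ∈ [-5, 20], which is 26 values.

26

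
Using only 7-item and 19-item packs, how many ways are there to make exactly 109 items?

1

Need nonnegative integers with 7j + 19k = 109.
gcd(7, 19) = 1, and 7·(-8) + 19·(3) = 1.
So (j₀, k₀) = (-872, 327); general j = -872 + 19t, k = 327 - 7t.
j ≥ 0 ⇒ t ≥ 46; k ≥ 0 ⇒ t ≤ 46. That's 1 value of t.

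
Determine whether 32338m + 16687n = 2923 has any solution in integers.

yes

gcd(32338, 16687) = 37.
37 divides 2923, so integer solutions exist.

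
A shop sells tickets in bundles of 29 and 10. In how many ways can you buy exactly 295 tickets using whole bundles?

Need nonnegative integers with 29j + 10k = 295.
gcd(29, 10) = 1, and 29·(-1) + 10·(3) = 1.
So (j₀, k₀) = (-295, 885); general j = -295 + 10t, k = 885 - 29t.
j ≥ 0 ⇒ t ≥ 30; k ≥ 0 ⇒ t ≤ 30. That's 1 value of t.

1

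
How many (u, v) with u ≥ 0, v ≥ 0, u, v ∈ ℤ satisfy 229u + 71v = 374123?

gcd(229, 71) = 1  (229 = 3·71 + 16, 71 = 4·16 + 7, 16 = 2·7 + 2, 7 = 3·2 + 1, 2 = 2·1).
Back-substituting, 229·(-31) + 71·(100) = 1.
Scale by 374123: one solution is (-11597813, 37412300). Reduce u mod 71: (37, 5150).
General: u = 37 + 71t, v = 5150 - 229t.
u ≥ 0 ⇒ t ≥ 0; v ≥ 0 ⇒ t ≤ 22. So t ∈ [0, 22]: 23 solutions.

23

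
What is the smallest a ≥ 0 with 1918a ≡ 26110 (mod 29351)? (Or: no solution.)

993

gcd(29351, 1918):
  29351 = 15*1918 + 581
  1918 = 3*581 + 175
  581 = 3*175 + 56
  175 = 3*56 + 7
  56 = 8*7
so gcd(29351, 1918) = 7.
7 divides 26110, so solutions exist.
Back-substitute for Bézout coefficients:
  7 = 175 - 3*56
  ... = 1918*(505) + 29351*(-33)
So 1918*(505) ≡ 7 (mod 29351); multiply by 3730: a ≡ 1883650 (mod 4193).
Smallest nonnegative: a = 1883650 mod 4193 = 993.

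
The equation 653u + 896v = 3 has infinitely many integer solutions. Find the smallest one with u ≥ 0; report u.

719

gcd(896, 653):
  896 = 1*653 + 243
  653 = 2*243 + 167
  243 = 1*167 + 76
  167 = 2*76 + 15
  76 = 5*15 + 1
  15 = 15*1
so gcd(896, 653) = 1.
1 divides 3, so solutions exist.
Back-substitute for Bézout coefficients:
  1 = 76 - 5*15
  ... = 653*(-59) + 896*(43)
Scale by 3/1 = 3: (u₀, v₀) = (-177, 129).
General solution: u = -177 + 896t, v = 129 - 653t for integer t.
u ≥ 0: smallest is -177 mod 896 = 719 (at t = 1), with v = -524.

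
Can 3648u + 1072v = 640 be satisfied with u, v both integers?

gcd(3648, 1072):
  3648 = 3×1072 + 432
  1072 = 2×432 + 208
  432 = 2×208 + 16
  208 = 13×16
so gcd(3648, 1072) = 16.
16 divides 640, so integer solutions exist.

yes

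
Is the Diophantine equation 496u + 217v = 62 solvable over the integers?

gcd(496, 217) = 31  (496 = 2×217 + 62, 217 = 3×62 + 31, 62 = 2×31).
31 divides 62, so integer solutions exist.

yes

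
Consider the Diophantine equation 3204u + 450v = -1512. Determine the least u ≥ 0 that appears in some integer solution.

gcd(3204, 450) = 18  (3204 = 7×450 + 54, 450 = 8×54 + 18, 54 = 3×18).
18 divides -1512, so solutions exist.
Back-substituting, 3204×(-8) + 450×(57) = 18.
Scale by -1512/18 = -84: (u₀, v₀) = (672, -4788).
General solution: u = 672 + 25t, v = -4788 - 178t for integer t.
u ≥ 0: smallest is 672 mod 25 = 22 (at t = -26), with v = -160.

22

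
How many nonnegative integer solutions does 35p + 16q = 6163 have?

11

gcd(35, 16) = 1  (35 = 2·16 + 3, 16 = 5·3 + 1, 3 = 3·1).
Back-substituting, 35·(-5) + 16·(11) = 1.
Scale by 6163: one solution is (-30815, 67793). Reduce p mod 16: (1, 383).
General: p = 1 + 16t, q = 383 - 35t.
p ≥ 0 ⇒ t ≥ 0; q ≥ 0 ⇒ t ≤ 10. So t ∈ [0, 10]: 11 solutions.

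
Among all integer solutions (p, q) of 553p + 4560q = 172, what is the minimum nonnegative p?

124

gcd(4560, 553) = 1  (4560 = 8·553 + 136, 553 = 4·136 + 9, 136 = 15·9 + 1, 9 = 9·1).
1 divides 172, so solutions exist.
Back-substituting, 553·(-503) + 4560·(61) = 1.
Scale by 172/1 = 172: (p₀, q₀) = (-86516, 10492).
General solution: p = -86516 + 4560t, q = 10492 - 553t for integer t.
p ≥ 0: smallest is -86516 mod 4560 = 124 (at t = 19), with q = -15.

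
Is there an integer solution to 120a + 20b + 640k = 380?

gcd(120, 20) = 20  (120 = 6·20).
gcd(20, 640) = 20.
20 divides 380, so integer solutions exist.

yes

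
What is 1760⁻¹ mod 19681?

1778

gcd(19681, 1760) = 1.
By Bézout, 1760*(1778) + 19681*(-159) = 1.
So 1760*1778 ≡ 1 (mod 19681), and 1778 mod 19681 = 1778.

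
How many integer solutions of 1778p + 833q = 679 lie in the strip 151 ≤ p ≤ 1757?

gcd(1778, 833) = 7  (1778 = 2*833 + 112, 833 = 7*112 + 49, 112 = 2*49 + 14, 49 = 3*14 + 7, 14 = 2*7).
Back-substituting, 1778*(-52) + 833*(111) = 7.
Scale by 97: particular solution (-5044, 10767); reduce p mod 119: (73, -155).
General solution: p = 73 + 119t, q = -155 - 254t for integer t.
151 ≤ 73 + 119t ≤ 1757 gives t ∈ [1, 14], which is 14 values.

14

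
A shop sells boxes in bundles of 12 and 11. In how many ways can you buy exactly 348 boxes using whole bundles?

Need nonnegative integers with 12j + 11k = 348.
gcd(12, 11) = 1, and 12·(1) + 11·(-1) = 1.
So (j₀, k₀) = (348, -348); general j = 348 + 11t, k = -348 - 12t.
j ≥ 0 ⇒ t ≥ -31; k ≥ 0 ⇒ t ≤ -29. That's 3 values of t.

3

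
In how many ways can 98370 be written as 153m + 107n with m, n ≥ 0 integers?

gcd(153, 107):
  153 = 1×107 + 46
  107 = 2×46 + 15
  46 = 3×15 + 1
  15 = 15×1
so gcd(153, 107) = 1.
Back-substitute for Bézout coefficients:
  1 = 46 - 3×15
  ... = 153×(7) + 107×(-10)
Scale by 98370: one solution is (688590, -983700). Reduce m mod 107: (45, 855).
General: m = 45 + 107t, n = 855 - 153t.
m ≥ 0 ⇒ t ≥ 0; n ≥ 0 ⇒ t ≤ 5. So t ∈ [0, 5]: 6 solutions.

6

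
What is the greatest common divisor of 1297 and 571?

gcd(1297, 571):
  1297 = 2·571 + 155
  571 = 3·155 + 106
  155 = 1·106 + 49
  106 = 2·49 + 8
  49 = 6·8 + 1
  8 = 8·1
so gcd(1297, 571) = 1.

1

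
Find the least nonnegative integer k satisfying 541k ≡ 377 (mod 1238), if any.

gcd(1238, 541) = 1  (1238 = 2·541 + 156, 541 = 3·156 + 73, 156 = 2·73 + 10, 73 = 7·10 + 3, 10 = 3·3 + 1, 3 = 3·1).
1 divides 377, so solutions exist.
Back-substituting, 541·(-373) + 1238·(163) = 1.
So 541·(-373) ≡ 1 (mod 1238); multiply by 377: k ≡ -140621 (mod 1238).
Smallest nonnegative: k = -140621 mod 1238 = 511.

511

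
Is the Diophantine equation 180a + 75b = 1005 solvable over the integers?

yes

gcd(180, 75) = 15  (180 = 2·75 + 30, 75 = 2·30 + 15, 30 = 2·15).
15 divides 1005, so integer solutions exist.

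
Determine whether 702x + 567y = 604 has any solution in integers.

gcd(702, 567):
  702 = 1×567 + 135
  567 = 4×135 + 27
  135 = 5×27
so gcd(702, 567) = 27.
27 does not divide 604 (remainder 10), so no integer solutions.

no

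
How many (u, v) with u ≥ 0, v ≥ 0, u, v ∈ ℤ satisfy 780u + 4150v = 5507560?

17

gcd(4150, 780) = 10  (4150 = 5*780 + 250, 780 = 3*250 + 30, 250 = 8*30 + 10, 30 = 3*10).
Back-substituting, 780*(-133) + 4150*(25) = 10.
Scale by 550756: one solution is (-73250548, 13768900). Reduce u mod 415: (272, 1276).
General: u = 272 + 415t, v = 1276 - 78t.
u ≥ 0 ⇒ t ≥ 0; v ≥ 0 ⇒ t ≤ 16. So t ∈ [0, 16]: 17 solutions.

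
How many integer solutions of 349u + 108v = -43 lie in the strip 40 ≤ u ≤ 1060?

9

gcd(349, 108):
  349 = 3×108 + 25
  108 = 4×25 + 8
  25 = 3×8 + 1
  8 = 8×1
so gcd(349, 108) = 1.
Back-substitute for Bézout coefficients:
  1 = 25 - 3×8
  ... = 349×(13) + 108×(-42)
Scale by -43: particular solution (-559, 1806); reduce u mod 108: (89, -288).
General solution: u = 89 + 108t, v = -288 - 349t for integer t.
40 ≤ 89 + 108t ≤ 1060 gives t ∈ [0, 8], which is 9 values.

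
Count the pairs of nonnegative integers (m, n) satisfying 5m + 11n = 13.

0

gcd(11, 5) = 1  (11 = 2×5 + 1, 5 = 5×1).
Back-substituting, 5×(-2) + 11×(1) = 1.
Scale by 13: one solution is (-26, 13). Reduce m mod 11: (7, -2).
General: m = 7 + 11t, n = -2 - 5t.
m ≥ 0 ⇒ t ≥ 0; n ≥ 0 ⇒ t ≤ -1. So t ∈ [0, -1]: 0 solutions.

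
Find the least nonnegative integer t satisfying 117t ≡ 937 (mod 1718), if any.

287

gcd(1718, 117) = 1  (1718 = 14×117 + 80, 117 = 1×80 + 37, 80 = 2×37 + 6, 37 = 6×6 + 1, 6 = 6×1).
1 divides 937, so solutions exist.
Back-substituting, 117×(279) + 1718×(-19) = 1.
So 117×(279) ≡ 1 (mod 1718); multiply by 937: t ≡ 261423 (mod 1718).
Smallest nonnegative: t = 261423 mod 1718 = 287.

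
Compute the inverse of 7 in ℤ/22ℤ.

gcd(22, 7):
  22 = 3·7 + 1
  7 = 7·1
so gcd(22, 7) = 1.
Back-substitute for Bézout coefficients:
  1 = 22 - 3·7
  ... = 7·(-3) + 22·(1)
So 7·-3 ≡ 1 (mod 22), and -3 mod 22 = 19.

19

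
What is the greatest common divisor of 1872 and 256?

gcd(1872, 256):
  1872 = 7*256 + 80
  256 = 3*80 + 16
  80 = 5*16
so gcd(1872, 256) = 16.

16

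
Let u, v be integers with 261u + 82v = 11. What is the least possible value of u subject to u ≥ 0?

39

gcd(261, 82):
  261 = 3×82 + 15
  82 = 5×15 + 7
  15 = 2×7 + 1
  7 = 7×1
so gcd(261, 82) = 1.
1 divides 11, so solutions exist.
Back-substitute for Bézout coefficients:
  1 = 15 - 2×7
  ... = 261×(11) + 82×(-35)
Scale by 11/1 = 11: (u₀, v₀) = (121, -385).
General solution: u = 121 + 82t, v = -385 - 261t for integer t.
u ≥ 0: smallest is 121 mod 82 = 39 (at t = -1), with v = -124.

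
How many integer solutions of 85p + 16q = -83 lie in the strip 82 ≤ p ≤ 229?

gcd(85, 16):
  85 = 5×16 + 5
  16 = 3×5 + 1
  5 = 5×1
so gcd(85, 16) = 1.
Back-substitute for Bézout coefficients:
  1 = 16 - 3×5
  ... = 85×(-3) + 16×(16)
Scale by -83: particular solution (249, -1328); reduce p mod 16: (9, -53).
General solution: p = 9 + 16t, q = -53 - 85t for integer t.
82 ≤ 9 + 16t ≤ 229 gives t ∈ [5, 13], which is 9 values.

9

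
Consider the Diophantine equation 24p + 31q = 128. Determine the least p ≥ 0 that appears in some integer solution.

26

gcd(31, 24):
  31 = 1×24 + 7
  24 = 3×7 + 3
  7 = 2×3 + 1
  3 = 3×1
so gcd(31, 24) = 1.
1 divides 128, so solutions exist.
Back-substitute for Bézout coefficients:
  1 = 7 - 2×3
  ... = 24×(-9) + 31×(7)
Scale by 128/1 = 128: (p₀, q₀) = (-1152, 896).
General solution: p = -1152 + 31t, q = 896 - 24t for integer t.
p ≥ 0: smallest is -1152 mod 31 = 26 (at t = 38), with q = -16.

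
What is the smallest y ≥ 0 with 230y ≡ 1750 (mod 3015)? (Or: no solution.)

296

gcd(3015, 230) = 5.
5 divides 1750, so solutions exist.
By Bézout, 230·(118) + 3015·(-9) = 5.
So 230·(118) ≡ 5 (mod 3015); multiply by 350: y ≡ 41300 (mod 603).
Smallest nonnegative: y = 41300 mod 603 = 296.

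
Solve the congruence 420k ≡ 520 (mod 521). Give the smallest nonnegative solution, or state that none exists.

423

gcd(521, 420):
  521 = 1·420 + 101
  420 = 4·101 + 16
  101 = 6·16 + 5
  16 = 3·5 + 1
  5 = 5·1
so gcd(521, 420) = 1.
1 divides 520, so solutions exist.
Back-substitute for Bézout coefficients:
  1 = 16 - 3·5
  ... = 420·(98) + 521·(-79)
So 420·(98) ≡ 1 (mod 521); multiply by 520: k ≡ 50960 (mod 521).
Smallest nonnegative: k = 50960 mod 521 = 423.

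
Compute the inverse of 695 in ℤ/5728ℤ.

3239

gcd(5728, 695) = 1.
By Bézout, 695×(-2489) + 5728×(302) = 1.
So 695×-2489 ≡ 1 (mod 5728), and -2489 mod 5728 = 3239.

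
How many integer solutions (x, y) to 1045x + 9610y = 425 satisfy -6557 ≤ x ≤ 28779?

18

gcd(9610, 1045) = 5.
By Bézout, 1045·(-469) + 9610·(51) = 5.
Particular solution: (497, -54).
General solution: x = 497 + 1922t, y = -54 - 209t for integer t.
-6557 ≤ 497 + 1922t ≤ 28779 gives t ∈ [-3, 14], which is 18 values.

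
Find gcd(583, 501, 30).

gcd(583, 501) = 1.
gcd(1, 30) = 1.

1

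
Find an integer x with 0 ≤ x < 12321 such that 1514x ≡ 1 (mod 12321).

2417

gcd(12321, 1514) = 1  (12321 = 8·1514 + 209, 1514 = 7·209 + 51, 209 = 4·51 + 5, 51 = 10·5 + 1, 5 = 5·1).
Back-substituting, 1514·(2417) + 12321·(-297) = 1.
So 1514·2417 ≡ 1 (mod 12321), and 2417 mod 12321 = 2417.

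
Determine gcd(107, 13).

gcd(107, 13):
  107 = 8·13 + 3
  13 = 4·3 + 1
  3 = 3·1
so gcd(107, 13) = 1.

1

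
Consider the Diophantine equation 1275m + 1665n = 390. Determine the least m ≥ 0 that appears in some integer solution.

gcd(1665, 1275) = 15  (1665 = 1*1275 + 390, 1275 = 3*390 + 105, 390 = 3*105 + 75, 105 = 1*75 + 30, 75 = 2*30 + 15, 30 = 2*15).
15 divides 390, so solutions exist.
Back-substituting, 1275*(-47) + 1665*(36) = 15.
Scale by 390/15 = 26: (m₀, n₀) = (-1222, 936).
General solution: m = -1222 + 111t, n = 936 - 85t for integer t.
m ≥ 0: smallest is -1222 mod 111 = 110 (at t = 12), with n = -84.

110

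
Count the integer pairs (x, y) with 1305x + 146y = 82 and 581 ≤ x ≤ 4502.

gcd(1305, 146) = 1  (1305 = 8×146 + 137, 146 = 1×137 + 9, 137 = 15×9 + 2, 9 = 4×2 + 1, 2 = 2×1).
Back-substituting, 1305×(-65) + 146×(581) = 1.
Scale by 82: particular solution (-5330, 47642); reduce x mod 146: (72, -643).
General solution: x = 72 + 146t, y = -643 - 1305t for integer t.
581 ≤ 72 + 146t ≤ 4502 gives t ∈ [4, 30], which is 27 values.

27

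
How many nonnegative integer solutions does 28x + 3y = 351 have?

gcd(28, 3):
  28 = 9×3 + 1
  3 = 3×1
so gcd(28, 3) = 1.
Back-substitute for Bézout coefficients:
  1 = 28 - 9×3
  ... = 28×(1) + 3×(-9)
Scale by 351: one solution is (351, -3159). Reduce x mod 3: (0, 117).
General: x = 0 + 3t, y = 117 - 28t.
x ≥ 0 ⇒ t ≥ 0; y ≥ 0 ⇒ t ≤ 4. So t ∈ [0, 4]: 5 solutions.

5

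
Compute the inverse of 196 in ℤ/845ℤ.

651

gcd(845, 196) = 1  (845 = 4·196 + 61, 196 = 3·61 + 13, 61 = 4·13 + 9, 13 = 1·9 + 4, 9 = 2·4 + 1, 4 = 4·1).
Back-substituting, 196·(-194) + 845·(45) = 1.
So 196·-194 ≡ 1 (mod 845), and -194 mod 845 = 651.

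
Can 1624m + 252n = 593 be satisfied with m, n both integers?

gcd(1624, 252) = 28  (1624 = 6*252 + 112, 252 = 2*112 + 28, 112 = 4*28).
28 does not divide 593 (remainder 5), so no integer solutions.

no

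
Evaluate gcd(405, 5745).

15

gcd(5745, 405):
  5745 = 14*405 + 75
  405 = 5*75 + 30
  75 = 2*30 + 15
  30 = 2*15
so gcd(5745, 405) = 15.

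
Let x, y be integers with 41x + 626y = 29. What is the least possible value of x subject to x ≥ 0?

gcd(626, 41) = 1.
1 divides 29, so solutions exist.
By Bézout, 41×(-229) + 626×(15) = 1.
Scale by 29/1 = 29: (x₀, y₀) = (-6641, 435).
General solution: x = -6641 + 626t, y = 435 - 41t for integer t.
x ≥ 0: smallest is -6641 mod 626 = 245 (at t = 11), with y = -16.

245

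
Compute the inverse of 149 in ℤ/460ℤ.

389

gcd(460, 149):
  460 = 3·149 + 13
  149 = 11·13 + 6
  13 = 2·6 + 1
  6 = 6·1
so gcd(460, 149) = 1.
Back-substitute for Bézout coefficients:
  1 = 13 - 2·6
  ... = 149·(-71) + 460·(23)
So 149·-71 ≡ 1 (mod 460), and -71 mod 460 = 389.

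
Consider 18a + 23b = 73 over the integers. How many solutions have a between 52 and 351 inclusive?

gcd(23, 18):
  23 = 1*18 + 5
  18 = 3*5 + 3
  5 = 1*3 + 2
  3 = 1*2 + 1
  2 = 2*1
so gcd(23, 18) = 1.
Back-substitute for Bézout coefficients:
  1 = 3 - 1*2
  ... = 18*(9) + 23*(-7)
Scale by 73: particular solution (657, -511); reduce a mod 23: (13, -7).
General solution: a = 13 + 23t, b = -7 - 18t for integer t.
52 ≤ 13 + 23t ≤ 351 gives t ∈ [2, 14], which is 13 values.

13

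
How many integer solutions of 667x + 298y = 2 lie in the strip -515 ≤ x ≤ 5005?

18

gcd(667, 298) = 1.
By Bézout, 667·(21) + 298·(-47) = 1.
Particular solution: (42, -94).
General solution: x = 42 + 298t, y = -94 - 667t for integer t.
-515 ≤ 42 + 298t ≤ 5005 gives t ∈ [-1, 16], which is 18 values.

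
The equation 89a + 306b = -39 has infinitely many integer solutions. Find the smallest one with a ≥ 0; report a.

gcd(306, 89):
  306 = 3×89 + 39
  89 = 2×39 + 11
  39 = 3×11 + 6
  11 = 1×6 + 5
  6 = 1×5 + 1
  5 = 5×1
so gcd(306, 89) = 1.
1 divides -39, so solutions exist.
Back-substitute for Bézout coefficients:
  1 = 6 - 1×5
  ... = 89×(-55) + 306×(16)
Scale by -39/1 = -39: (a₀, b₀) = (2145, -624).
General solution: a = 2145 + 306t, b = -624 - 89t for integer t.
a ≥ 0: smallest is 2145 mod 306 = 3 (at t = -7), with b = -1.

3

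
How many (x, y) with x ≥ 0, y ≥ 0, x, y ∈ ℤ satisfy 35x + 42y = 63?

0

gcd(42, 35) = 7.
By Bézout, 35×(-1) + 42×(1) = 7.
One solution: (3, -1).
General: x = 3 + 6t, y = -1 - 5t.
x ≥ 0 ⇒ t ≥ 0; y ≥ 0 ⇒ t ≤ -1. So t ∈ [0, -1]: 0 solutions.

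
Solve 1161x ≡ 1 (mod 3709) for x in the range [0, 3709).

gcd(3709, 1161) = 1  (3709 = 3·1161 + 226, 1161 = 5·226 + 31, 226 = 7·31 + 9, 31 = 3·9 + 4, 9 = 2·4 + 1, 4 = 4·1).
Back-substituting, 1161·(-837) + 3709·(262) = 1.
So 1161·-837 ≡ 1 (mod 3709), and -837 mod 3709 = 2872.

2872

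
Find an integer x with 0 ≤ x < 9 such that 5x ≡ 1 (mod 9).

gcd(9, 5) = 1.
By Bézout, 5·(2) + 9·(-1) = 1.
So 5·2 ≡ 1 (mod 9), and 2 mod 9 = 2.

2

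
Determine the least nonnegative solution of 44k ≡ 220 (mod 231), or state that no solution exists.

5

gcd(231, 44):
  231 = 5*44 + 11
  44 = 4*11
so gcd(231, 44) = 11.
11 divides 220, so solutions exist.
Back-substitute for Bézout coefficients:
  11 = 231 - 5*44
  ... = 44*(-5) + 231*(1)
So 44*(-5) ≡ 11 (mod 231); multiply by 20: k ≡ -100 (mod 21).
Smallest nonnegative: k = -100 mod 21 = 5.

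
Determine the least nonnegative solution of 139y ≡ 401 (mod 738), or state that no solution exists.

gcd(738, 139) = 1.
1 divides 401, so solutions exist.
By Bézout, 139*(223) + 738*(-42) = 1.
So 139*(223) ≡ 1 (mod 738); multiply by 401: y ≡ 89423 (mod 738).
Smallest nonnegative: y = 89423 mod 738 = 125.

125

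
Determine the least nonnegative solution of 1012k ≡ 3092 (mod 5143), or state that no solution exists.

gcd(5143, 1012):
  5143 = 5*1012 + 83
  1012 = 12*83 + 16
  83 = 5*16 + 3
  16 = 5*3 + 1
  3 = 3*1
so gcd(5143, 1012) = 1.
1 divides 3092, so solutions exist.
Back-substitute for Bézout coefficients:
  1 = 16 - 5*3
  ... = 1012*(1611) + 5143*(-317)
So 1012*(1611) ≡ 1 (mod 5143); multiply by 3092: k ≡ 4981212 (mod 5143).
Smallest nonnegative: k = 4981212 mod 5143 = 2788.

2788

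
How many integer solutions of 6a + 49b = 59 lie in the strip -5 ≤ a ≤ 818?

gcd(49, 6) = 1  (49 = 8*6 + 1, 6 = 6*1).
Back-substituting, 6*(-8) + 49*(1) = 1.
Scale by 59: particular solution (-472, 59); reduce a mod 49: (18, -1).
General solution: a = 18 + 49t, b = -1 - 6t for integer t.
-5 ≤ 18 + 49t ≤ 818 gives t ∈ [0, 16], which is 17 values.

17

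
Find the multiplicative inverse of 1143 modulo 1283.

614

gcd(1283, 1143) = 1  (1283 = 1*1143 + 140, 1143 = 8*140 + 23, 140 = 6*23 + 2, 23 = 11*2 + 1, 2 = 2*1).
Back-substituting, 1143*(614) + 1283*(-547) = 1.
So 1143*614 ≡ 1 (mod 1283), and 614 mod 1283 = 614.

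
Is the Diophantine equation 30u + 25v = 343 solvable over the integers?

no

gcd(30, 25) = 5.
5 does not divide 343 (remainder 3), so no integer solutions.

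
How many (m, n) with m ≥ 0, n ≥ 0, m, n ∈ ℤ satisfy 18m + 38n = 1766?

6

gcd(38, 18):
  38 = 2×18 + 2
  18 = 9×2
so gcd(38, 18) = 2.
Back-substitute for Bézout coefficients:
  2 = 38 - 2×18
  ... = 18×(-2) + 38×(1)
Scale by 883: one solution is (-1766, 883). Reduce m mod 19: (1, 46).
General: m = 1 + 19t, n = 46 - 9t.
m ≥ 0 ⇒ t ≥ 0; n ≥ 0 ⇒ t ≤ 5. So t ∈ [0, 5]: 6 solutions.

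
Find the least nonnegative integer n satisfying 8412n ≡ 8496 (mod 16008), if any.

gcd(16008, 8412) = 12  (16008 = 1*8412 + 7596, 8412 = 1*7596 + 816, 7596 = 9*816 + 252, 816 = 3*252 + 60, 252 = 4*60 + 12, 60 = 5*12).
12 divides 8496, so solutions exist.
Back-substituting, 8412*(-255) + 16008*(134) = 12.
So 8412*(-255) ≡ 12 (mod 16008); multiply by 708: n ≡ -180540 (mod 1334).
Smallest nonnegative: n = -180540 mod 1334 = 884.

884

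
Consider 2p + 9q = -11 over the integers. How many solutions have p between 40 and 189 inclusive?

17

gcd(9, 2) = 1.
By Bézout, 2*(-4) + 9*(1) = 1.
Particular solution: (8, -3).
General solution: p = 8 + 9t, q = -3 - 2t for integer t.
40 ≤ 8 + 9t ≤ 189 gives t ∈ [4, 20], which is 17 values.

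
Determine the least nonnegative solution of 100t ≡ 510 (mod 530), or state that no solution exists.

gcd(530, 100):
  530 = 5·100 + 30
  100 = 3·30 + 10
  30 = 3·10
so gcd(530, 100) = 10.
10 divides 510, so solutions exist.
Back-substitute for Bézout coefficients:
  10 = 100 - 3·30
  ... = 100·(16) + 530·(-3)
So 100·(16) ≡ 10 (mod 530); multiply by 51: t ≡ 816 (mod 53).
Smallest nonnegative: t = 816 mod 53 = 21.

21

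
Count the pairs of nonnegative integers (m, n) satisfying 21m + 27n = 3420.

gcd(27, 21) = 3  (27 = 1×21 + 6, 21 = 3×6 + 3, 6 = 2×3).
Back-substituting, 21×(4) + 27×(-3) = 3.
Scale by 1140: one solution is (4560, -3420). Reduce m mod 9: (6, 122).
General: m = 6 + 9t, n = 122 - 7t.
m ≥ 0 ⇒ t ≥ 0; n ≥ 0 ⇒ t ≤ 17. So t ∈ [0, 17]: 18 solutions.

18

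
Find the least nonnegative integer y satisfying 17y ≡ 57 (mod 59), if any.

45

gcd(59, 17) = 1  (59 = 3·17 + 8, 17 = 2·8 + 1, 8 = 8·1).
1 divides 57, so solutions exist.
Back-substituting, 17·(7) + 59·(-2) = 1.
So 17·(7) ≡ 1 (mod 59); multiply by 57: y ≡ 399 (mod 59).
Smallest nonnegative: y = 399 mod 59 = 45.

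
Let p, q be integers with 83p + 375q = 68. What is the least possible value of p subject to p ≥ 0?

46

gcd(375, 83) = 1  (375 = 4*83 + 43, 83 = 1*43 + 40, 43 = 1*40 + 3, 40 = 13*3 + 1, 3 = 3*1).
1 divides 68, so solutions exist.
Back-substituting, 83*(122) + 375*(-27) = 1.
Scale by 68/1 = 68: (p₀, q₀) = (8296, -1836).
General solution: p = 8296 + 375t, q = -1836 - 83t for integer t.
p ≥ 0: smallest is 8296 mod 375 = 46 (at t = -22), with q = -10.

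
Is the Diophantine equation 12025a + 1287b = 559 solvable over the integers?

yes

gcd(12025, 1287) = 13  (12025 = 9×1287 + 442, 1287 = 2×442 + 403, 442 = 1×403 + 39, 403 = 10×39 + 13, 39 = 3×13).
13 divides 559, so integer solutions exist.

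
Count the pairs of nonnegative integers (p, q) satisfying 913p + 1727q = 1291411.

gcd(1727, 913):
  1727 = 1×913 + 814
  913 = 1×814 + 99
  814 = 8×99 + 22
  99 = 4×22 + 11
  22 = 2×11
so gcd(1727, 913) = 11.
Back-substitute for Bézout coefficients:
  11 = 99 - 4×22
  ... = 913×(70) + 1727×(-37)
Scale by 117401: one solution is (8218070, -4343837). Reduce p mod 157: (62, 715).
General: p = 62 + 157t, q = 715 - 83t.
p ≥ 0 ⇒ t ≥ 0; q ≥ 0 ⇒ t ≤ 8. So t ∈ [0, 8]: 9 solutions.

9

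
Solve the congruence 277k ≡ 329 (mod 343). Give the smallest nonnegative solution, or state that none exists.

gcd(343, 277) = 1  (343 = 1·277 + 66, 277 = 4·66 + 13, 66 = 5·13 + 1, 13 = 13·1).
1 divides 329, so solutions exist.
Back-substituting, 277·(-26) + 343·(21) = 1.
So 277·(-26) ≡ 1 (mod 343); multiply by 329: k ≡ -8554 (mod 343).
Smallest nonnegative: k = -8554 mod 343 = 21.

21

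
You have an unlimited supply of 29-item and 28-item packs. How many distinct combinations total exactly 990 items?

1

Need nonnegative integers with 29j + 28k = 990.
gcd(29, 28) = 1, and 29·(1) + 28·(-1) = 1.
So (j₀, k₀) = (990, -990); general j = 990 + 28t, k = -990 - 29t.
j ≥ 0 ⇒ t ≥ -35; k ≥ 0 ⇒ t ≤ -35. That's 1 value of t.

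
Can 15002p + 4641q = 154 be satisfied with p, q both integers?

gcd(15002, 4641) = 13  (15002 = 3×4641 + 1079, 4641 = 4×1079 + 325, 1079 = 3×325 + 104, 325 = 3×104 + 13, 104 = 8×13).
13 does not divide 154 (remainder 11), so no integer solutions.

no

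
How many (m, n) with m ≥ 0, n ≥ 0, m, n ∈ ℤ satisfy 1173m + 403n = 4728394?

10

gcd(1173, 403):
  1173 = 2·403 + 367
  403 = 1·367 + 36
  367 = 10·36 + 7
  36 = 5·7 + 1
  7 = 7·1
so gcd(1173, 403) = 1.
Back-substitute for Bézout coefficients:
  1 = 36 - 5·7
  ... = 1173·(-56) + 403·(163)
Scale by 4728394: one solution is (-264790064, 770728222). Reduce m mod 403: (280, 10918).
General: m = 280 + 403t, n = 10918 - 1173t.
m ≥ 0 ⇒ t ≥ 0; n ≥ 0 ⇒ t ≤ 9. So t ∈ [0, 9]: 10 solutions.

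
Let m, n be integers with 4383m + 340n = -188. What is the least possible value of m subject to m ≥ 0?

244

gcd(4383, 340) = 1  (4383 = 12·340 + 303, 340 = 1·303 + 37, 303 = 8·37 + 7, 37 = 5·7 + 2, 7 = 3·2 + 1, 2 = 2·1).
1 divides -188, so solutions exist.
Back-substituting, 4383·(147) + 340·(-1895) = 1.
Scale by -188/1 = -188: (m₀, n₀) = (-27636, 356260).
General solution: m = -27636 + 340t, n = 356260 - 4383t for integer t.
m ≥ 0: smallest is -27636 mod 340 = 244 (at t = 82), with n = -3146.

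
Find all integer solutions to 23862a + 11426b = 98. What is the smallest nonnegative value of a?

4661

gcd(23862, 11426):
  23862 = 2·11426 + 1010
  11426 = 11·1010 + 316
  1010 = 3·316 + 62
  316 = 5·62 + 6
  62 = 10·6 + 2
  6 = 3·2
so gcd(23862, 11426) = 2.
2 divides 98, so solutions exist.
Back-substitute for Bézout coefficients:
  2 = 62 - 10·6
  ... = 23862·(1844) + 11426·(-3851)
Scale by 98/2 = 49: (a₀, b₀) = (90356, -188699).
General solution: a = 90356 + 5713t, b = -188699 - 11931t for integer t.
a ≥ 0: smallest is 90356 mod 5713 = 4661 (at t = -15), with b = -9734.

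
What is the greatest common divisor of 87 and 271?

gcd(271, 87):
  271 = 3×87 + 10
  87 = 8×10 + 7
  10 = 1×7 + 3
  7 = 2×3 + 1
  3 = 3×1
so gcd(271, 87) = 1.

1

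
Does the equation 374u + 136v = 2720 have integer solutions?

yes

gcd(374, 136):
  374 = 2·136 + 102
  136 = 1·102 + 34
  102 = 3·34
so gcd(374, 136) = 34.
34 divides 2720, so integer solutions exist.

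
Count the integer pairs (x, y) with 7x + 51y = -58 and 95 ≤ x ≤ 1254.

23

gcd(51, 7) = 1  (51 = 7·7 + 2, 7 = 3·2 + 1, 2 = 2·1).
Back-substituting, 7·(22) + 51·(-3) = 1.
Scale by -58: particular solution (-1276, 174); reduce x mod 51: (50, -8).
General solution: x = 50 + 51t, y = -8 - 7t for integer t.
95 ≤ 50 + 51t ≤ 1254 gives t ∈ [1, 23], which is 23 values.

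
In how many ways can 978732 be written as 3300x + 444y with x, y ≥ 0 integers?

8

gcd(3300, 444) = 12  (3300 = 7*444 + 192, 444 = 2*192 + 60, 192 = 3*60 + 12, 60 = 5*12).
Back-substituting, 3300*(7) + 444*(-52) = 12.
Scale by 81561: one solution is (570927, -4241172). Reduce x mod 37: (17, 2078).
General: x = 17 + 37t, y = 2078 - 275t.
x ≥ 0 ⇒ t ≥ 0; y ≥ 0 ⇒ t ≤ 7. So t ∈ [0, 7]: 8 solutions.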